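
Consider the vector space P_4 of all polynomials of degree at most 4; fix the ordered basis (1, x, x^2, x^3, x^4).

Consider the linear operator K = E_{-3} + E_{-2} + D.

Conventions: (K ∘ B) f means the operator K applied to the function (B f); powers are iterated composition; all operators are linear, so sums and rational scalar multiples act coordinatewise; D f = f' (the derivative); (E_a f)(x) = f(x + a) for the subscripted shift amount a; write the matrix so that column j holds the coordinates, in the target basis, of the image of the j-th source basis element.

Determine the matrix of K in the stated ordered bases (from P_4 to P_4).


the matrix is [[2, -4, 13, -35, 97]; [0, 2, -8, 39, -140]; [0, 0, 2, -12, 78]; [0, 0, 0, 2, -16]; [0, 0, 0, 0, 2]] (rows listed top to bottom)

image of 1: 2
image of x: 2x - 4
image of x^2: 2x^2 - 8x + 13
image of x^3: 2x^3 - 12x^2 + 39x - 35
image of x^4: 2x^4 - 16x^3 + 78x^2 - 140x + 97
each image's coordinates form column j of the matrix


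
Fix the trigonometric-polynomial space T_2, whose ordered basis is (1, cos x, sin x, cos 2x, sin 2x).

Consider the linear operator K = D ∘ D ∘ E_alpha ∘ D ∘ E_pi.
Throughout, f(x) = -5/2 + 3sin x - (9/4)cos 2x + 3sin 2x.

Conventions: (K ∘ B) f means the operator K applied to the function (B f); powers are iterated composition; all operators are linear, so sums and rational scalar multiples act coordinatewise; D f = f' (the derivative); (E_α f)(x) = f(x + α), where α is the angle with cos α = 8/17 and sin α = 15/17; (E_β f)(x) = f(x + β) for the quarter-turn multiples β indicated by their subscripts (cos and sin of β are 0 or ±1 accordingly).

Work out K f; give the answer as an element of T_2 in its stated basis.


E_pi f = -5/2 - 3sin x - (9/4)cos 2x + 3sin 2x
D E_pi f = -3cos x + 6cos 2x + (9/2)sin 2x
E_alpha D E_pi f = -(24/17)cos x + (45/17)sin x + (114/289)cos 2x - (4329/578)sin 2x
D E_alpha D E_pi f = (45/17)cos x + (24/17)sin x - (4329/289)cos 2x - (228/289)sin 2x
D D E_alpha D E_pi f = (24/17)cos x - (45/17)sin x - (456/289)cos 2x + (8658/289)sin 2x

the image equals g(x) = (24/17)cos x - (45/17)sin x - (456/289)cos 2x + (8658/289)sin 2x


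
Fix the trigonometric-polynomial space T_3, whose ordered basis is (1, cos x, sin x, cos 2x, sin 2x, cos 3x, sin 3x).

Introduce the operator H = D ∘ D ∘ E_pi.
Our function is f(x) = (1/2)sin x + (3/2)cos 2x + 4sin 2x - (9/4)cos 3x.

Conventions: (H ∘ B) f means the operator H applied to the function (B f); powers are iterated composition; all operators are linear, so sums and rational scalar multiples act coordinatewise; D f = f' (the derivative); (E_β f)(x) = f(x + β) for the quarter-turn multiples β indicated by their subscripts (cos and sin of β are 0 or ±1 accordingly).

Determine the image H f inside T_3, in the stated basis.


E_pi f = -(1/2)sin x + (3/2)cos 2x + 4sin 2x + (9/4)cos 3x
D E_pi f = -(1/2)cos x + 8cos 2x - 3sin 2x - (27/4)sin 3x
D D E_pi f = (1/2)sin x - 6cos 2x - 16sin 2x - (81/4)cos 3x

the result is g(x) = (1/2)sin x - 6cos 2x - 16sin 2x - (81/4)cos 3x


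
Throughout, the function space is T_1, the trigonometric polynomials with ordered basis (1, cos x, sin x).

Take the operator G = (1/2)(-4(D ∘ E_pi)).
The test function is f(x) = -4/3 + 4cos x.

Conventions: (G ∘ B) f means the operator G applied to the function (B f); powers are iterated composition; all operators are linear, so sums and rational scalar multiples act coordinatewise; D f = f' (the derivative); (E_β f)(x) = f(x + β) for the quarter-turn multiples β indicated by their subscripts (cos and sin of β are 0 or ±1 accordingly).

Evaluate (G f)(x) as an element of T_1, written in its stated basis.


the image equals g(x) = -8sin x

E_pi f = -4/3 - 4cos x
D E_pi f = 4sin x
(-4(D ∘ E_pi)) f = -16sin x
((1/2)(-4(D ∘ E_pi))) f = -8sin x


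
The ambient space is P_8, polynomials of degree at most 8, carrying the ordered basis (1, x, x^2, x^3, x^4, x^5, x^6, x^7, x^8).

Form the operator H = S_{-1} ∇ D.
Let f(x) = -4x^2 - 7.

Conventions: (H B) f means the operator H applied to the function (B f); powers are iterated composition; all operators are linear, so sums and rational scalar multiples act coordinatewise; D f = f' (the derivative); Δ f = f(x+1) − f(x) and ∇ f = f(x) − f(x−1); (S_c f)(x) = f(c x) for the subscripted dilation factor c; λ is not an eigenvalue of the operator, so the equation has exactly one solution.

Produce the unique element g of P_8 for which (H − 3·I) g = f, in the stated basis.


write g with unknown coordinates in the stated basis and equate coefficients in (H − 3·I) g = f
solving from the highest basis element down gives g = (4/3)x^2 + 29/9
check: H g = 8/3
so H g − 3·g = -4x^2 - 7 = f ✓

the result is g(x) = (4/3)x^2 + 29/9


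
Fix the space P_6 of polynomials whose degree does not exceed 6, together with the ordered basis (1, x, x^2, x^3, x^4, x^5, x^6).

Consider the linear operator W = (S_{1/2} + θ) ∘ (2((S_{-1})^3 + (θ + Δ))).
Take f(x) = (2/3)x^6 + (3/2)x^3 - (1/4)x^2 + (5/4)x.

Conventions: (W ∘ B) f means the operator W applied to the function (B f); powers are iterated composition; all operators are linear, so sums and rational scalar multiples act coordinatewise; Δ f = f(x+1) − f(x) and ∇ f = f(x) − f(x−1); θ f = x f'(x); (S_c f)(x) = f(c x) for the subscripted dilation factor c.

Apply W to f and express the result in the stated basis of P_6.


S_{-1} f = (2/3)x^6 - (3/2)x^3 - (1/4)x^2 - (5/4)x
S_{-1} S_{-1} f = (2/3)x^6 + (3/2)x^3 - (1/4)x^2 + (5/4)x
S_{-1} S_{-1} S_{-1} f = (2/3)x^6 - (3/2)x^3 - (1/4)x^2 - (5/4)x
θ f = 4x^6 + (9/2)x^3 - (1/2)x^2 + (5/4)x
Δ f = 4x^5 + 10x^4 + (40/3)x^3 + (29/2)x^2 + 8x + 19/6
(θ + Δ) f = 4x^6 + 4x^5 + 10x^4 + (107/6)x^3 + 14x^2 + (37/4)x + 19/6
((S_{-1})^3 + (θ + Δ)) f = (14/3)x^6 + 4x^5 + 10x^4 + (49/3)x^3 + (55/4)x^2 + 8x + 19/6
(2((S_{-1})^3 + (θ + Δ))) f = (28/3)x^6 + 8x^5 + 20x^4 + (98/3)x^3 + (55/2)x^2 + 16x + 19/3
S_{1/2} (2((S_{-1})^3 + (θ + Δ))) f = (7/48)x^6 + (1/4)x^5 + (5/4)x^4 + (49/12)x^3 + (55/8)x^2 + 8x + 19/3
θ (2((S_{-1})^3 + (θ + Δ))) f = 56x^6 + 40x^5 + 80x^4 + 98x^3 + 55x^2 + 16x
(S_{1/2} + θ) (2((S_{-1})^3 + (θ + Δ))) f = (2695/48)x^6 + (161/4)x^5 + (325/4)x^4 + (1225/12)x^3 + (495/8)x^2 + 24x + 19/3

the result is g(x) = (2695/48)x^6 + (161/4)x^5 + (325/4)x^4 + (1225/12)x^3 + (495/8)x^2 + 24x + 19/3


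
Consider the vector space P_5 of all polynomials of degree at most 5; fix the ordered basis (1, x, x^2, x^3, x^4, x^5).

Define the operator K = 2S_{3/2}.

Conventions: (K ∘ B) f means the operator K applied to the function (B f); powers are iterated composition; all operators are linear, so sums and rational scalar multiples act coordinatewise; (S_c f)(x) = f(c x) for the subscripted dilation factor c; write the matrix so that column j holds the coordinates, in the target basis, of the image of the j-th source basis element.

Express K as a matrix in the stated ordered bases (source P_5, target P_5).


image of 1: 2
image of x: 3x
image of x^2: (9/2)x^2
image of x^3: (27/4)x^3
image of x^4: (81/8)x^4
image of x^5: (243/16)x^5
each image's coordinates form column j of the matrix

the matrix is [[2, 0, 0, 0, 0, 0]; [0, 3, 0, 0, 0, 0]; [0, 0, 9/2, 0, 0, 0]; [0, 0, 0, 27/4, 0, 0]; [0, 0, 0, 0, 81/8, 0]; [0, 0, 0, 0, 0, 243/16]] (rows listed top to bottom)


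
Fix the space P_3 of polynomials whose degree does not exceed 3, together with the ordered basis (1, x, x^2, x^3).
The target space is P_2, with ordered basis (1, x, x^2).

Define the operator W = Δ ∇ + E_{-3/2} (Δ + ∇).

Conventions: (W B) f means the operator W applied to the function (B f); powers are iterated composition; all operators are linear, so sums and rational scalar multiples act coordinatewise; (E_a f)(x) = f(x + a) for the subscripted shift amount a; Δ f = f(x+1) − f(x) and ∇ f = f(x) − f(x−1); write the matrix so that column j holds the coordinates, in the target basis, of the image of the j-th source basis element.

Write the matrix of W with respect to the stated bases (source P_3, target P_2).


image of 1: 0
image of x: 2
image of x^2: 4x - 4
image of x^3: 6x^2 - 12x + 31/2
each image's coordinates form column j of the matrix

the matrix is [[0, 2, -4, 31/2]; [0, 0, 4, -12]; [0, 0, 0, 6]] (rows listed top to bottom)


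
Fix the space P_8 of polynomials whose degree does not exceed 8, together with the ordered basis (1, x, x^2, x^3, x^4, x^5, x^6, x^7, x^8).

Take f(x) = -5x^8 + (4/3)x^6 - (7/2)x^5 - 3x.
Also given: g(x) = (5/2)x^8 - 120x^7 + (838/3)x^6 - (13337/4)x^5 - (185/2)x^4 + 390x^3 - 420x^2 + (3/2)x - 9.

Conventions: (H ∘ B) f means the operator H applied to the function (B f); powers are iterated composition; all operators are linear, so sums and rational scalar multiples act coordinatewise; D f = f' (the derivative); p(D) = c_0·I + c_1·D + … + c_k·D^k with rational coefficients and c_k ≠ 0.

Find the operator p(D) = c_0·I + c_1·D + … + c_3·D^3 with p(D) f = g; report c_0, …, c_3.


c_0 = -1/2, c_1 = 3, c_2 = -1, c_3 = 2

D^0 f = -5x^8 + (4/3)x^6 - (7/2)x^5 - 3x
D^1 f = -40x^7 + 8x^5 - (35/2)x^4 - 3
D^2 f = -280x^6 + 40x^4 - 70x^3
D^3 f = -1680x^5 + 160x^3 - 210x^2
matching coefficients of g against c_0 f + c_1 Df + … from the top degree down determines the c_i
solution: c_0 = -1/2, c_1 = 3, c_2 = -1, c_3 = 2


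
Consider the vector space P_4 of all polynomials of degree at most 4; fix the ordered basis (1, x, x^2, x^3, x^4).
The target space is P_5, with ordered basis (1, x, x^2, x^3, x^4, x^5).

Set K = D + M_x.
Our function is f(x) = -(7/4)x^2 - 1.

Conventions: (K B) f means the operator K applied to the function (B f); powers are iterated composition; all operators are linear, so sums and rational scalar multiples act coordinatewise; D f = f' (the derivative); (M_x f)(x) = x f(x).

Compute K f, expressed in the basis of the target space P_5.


D f = -(7/2)x
M_x f = -(7/4)x^3 - x
(D + M_x) f = -(7/4)x^3 - (9/2)x

the result is g(x) = -(7/4)x^3 - (9/2)x


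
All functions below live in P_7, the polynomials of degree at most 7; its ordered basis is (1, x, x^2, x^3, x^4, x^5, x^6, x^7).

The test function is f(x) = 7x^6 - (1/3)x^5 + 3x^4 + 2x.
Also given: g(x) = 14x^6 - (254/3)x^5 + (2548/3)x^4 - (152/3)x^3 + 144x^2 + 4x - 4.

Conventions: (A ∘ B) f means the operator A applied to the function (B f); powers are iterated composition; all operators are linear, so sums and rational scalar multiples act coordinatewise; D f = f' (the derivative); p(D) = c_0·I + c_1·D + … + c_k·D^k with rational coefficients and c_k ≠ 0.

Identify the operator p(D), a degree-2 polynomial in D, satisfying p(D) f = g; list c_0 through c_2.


c_0 = 2, c_1 = -2, c_2 = 4

D^0 f = 7x^6 - (1/3)x^5 + 3x^4 + 2x
D^1 f = 42x^5 - (5/3)x^4 + 12x^3 + 2
D^2 f = 210x^4 - (20/3)x^3 + 36x^2
matching coefficients of g against c_0 f + c_1 Df + … from the top degree down determines the c_i
solution: c_0 = 2, c_1 = -2, c_2 = 4


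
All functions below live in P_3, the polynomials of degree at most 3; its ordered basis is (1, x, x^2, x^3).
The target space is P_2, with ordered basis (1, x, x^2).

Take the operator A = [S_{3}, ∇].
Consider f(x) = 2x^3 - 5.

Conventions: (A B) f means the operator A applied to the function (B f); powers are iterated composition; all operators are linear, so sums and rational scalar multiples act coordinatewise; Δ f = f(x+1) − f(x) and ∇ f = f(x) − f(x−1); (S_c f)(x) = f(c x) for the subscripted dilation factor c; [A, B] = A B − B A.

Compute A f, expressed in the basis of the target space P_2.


g(x) = -108x^2 + 144x - 52

∇ f = 6x^2 - 6x + 2
S_{3} ∇ f = 54x^2 - 18x + 2
S_{3} f = 54x^3 - 5
∇ S_{3} f = 162x^2 - 162x + 54
[S_{3}, ∇] f = -108x^2 + 144x - 52


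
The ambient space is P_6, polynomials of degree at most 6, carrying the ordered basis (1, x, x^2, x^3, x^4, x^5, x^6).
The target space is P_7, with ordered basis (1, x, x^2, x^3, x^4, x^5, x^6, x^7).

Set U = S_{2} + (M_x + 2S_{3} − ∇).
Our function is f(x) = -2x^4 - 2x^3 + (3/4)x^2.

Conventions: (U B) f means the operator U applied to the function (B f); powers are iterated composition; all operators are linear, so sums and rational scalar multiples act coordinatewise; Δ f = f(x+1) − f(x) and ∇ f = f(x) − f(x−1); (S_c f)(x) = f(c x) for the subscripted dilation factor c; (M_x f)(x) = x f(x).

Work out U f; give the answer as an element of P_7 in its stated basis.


the result is g(x) = -2x^5 - 358x^4 - (461/4)x^3 + (21/2)x^2 + (1/2)x + 3/4

S_{2} f = -32x^4 - 16x^3 + 3x^2
M_x f = -2x^5 - 2x^4 + (3/4)x^3
S_{3} f = -162x^4 - 54x^3 + (27/4)x^2
(2S_{3}) f = -324x^4 - 108x^3 + (27/2)x^2
∇ f = -8x^3 + 6x^2 - (1/2)x - 3/4
(-∇) f = 8x^3 - 6x^2 + (1/2)x + 3/4
(M_x + 2S_{3} − ∇) f = -2x^5 - 326x^4 - (397/4)x^3 + (15/2)x^2 + (1/2)x + 3/4
(S_{2} + (M_x + 2S_{3} − ∇)) f = -2x^5 - 358x^4 - (461/4)x^3 + (21/2)x^2 + (1/2)x + 3/4


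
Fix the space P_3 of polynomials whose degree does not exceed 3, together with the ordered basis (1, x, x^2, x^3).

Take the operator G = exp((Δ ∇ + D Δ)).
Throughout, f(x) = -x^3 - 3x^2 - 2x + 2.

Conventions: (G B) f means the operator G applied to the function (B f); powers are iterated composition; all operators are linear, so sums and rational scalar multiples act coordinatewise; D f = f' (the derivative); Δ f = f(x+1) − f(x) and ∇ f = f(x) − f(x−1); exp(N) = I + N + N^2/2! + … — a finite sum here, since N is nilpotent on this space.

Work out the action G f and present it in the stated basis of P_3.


the image equals g(x) = -x^3 - 3x^2 - 14x - 13

order-1 term: -12x - 15
the series for exp((Δ ∇ + D Δ)) f terminates at order 1
exp((Δ ∇ + D Δ)) f = -x^3 - 3x^2 - 14x - 13


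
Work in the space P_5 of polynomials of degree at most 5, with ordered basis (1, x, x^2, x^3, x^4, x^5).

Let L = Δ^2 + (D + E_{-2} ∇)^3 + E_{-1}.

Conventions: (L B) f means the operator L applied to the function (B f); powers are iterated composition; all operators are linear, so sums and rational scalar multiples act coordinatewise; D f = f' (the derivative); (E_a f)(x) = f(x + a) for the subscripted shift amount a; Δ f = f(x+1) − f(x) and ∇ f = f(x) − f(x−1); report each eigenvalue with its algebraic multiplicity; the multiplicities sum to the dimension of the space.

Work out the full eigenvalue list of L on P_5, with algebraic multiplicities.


image of 1: 1
image of x: x - 1
image of x^2: x^2 - 2x + 3
image of x^3: x^3 - 3x^2 + 9x + 53
image of x^4: x^4 - 4x^3 + 18x^2 + 212x - 705
image of x^5: x^5 - 5x^4 + 30x^3 + 530x^2 - 3525x + 9089
the matrix is upper triangular; its diagonal is (1, 1, 1, 1, 1, 1)
for a triangular matrix the eigenvalues are the diagonal entries, with algebraic multiplicity their repetition count

λ = 1 (multiplicity 6)


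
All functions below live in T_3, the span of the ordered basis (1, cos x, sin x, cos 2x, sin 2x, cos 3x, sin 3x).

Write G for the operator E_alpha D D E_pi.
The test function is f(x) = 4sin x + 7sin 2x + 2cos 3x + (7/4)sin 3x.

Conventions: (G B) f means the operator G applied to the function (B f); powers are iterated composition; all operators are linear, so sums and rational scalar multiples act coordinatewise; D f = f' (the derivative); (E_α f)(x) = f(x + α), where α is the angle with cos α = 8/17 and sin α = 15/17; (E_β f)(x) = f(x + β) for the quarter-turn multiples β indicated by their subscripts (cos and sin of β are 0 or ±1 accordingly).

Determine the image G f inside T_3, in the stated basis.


E_pi f = -4sin x + 7sin 2x - 2cos 3x - (7/4)sin 3x
D E_pi f = -4cos x + 14cos 2x - (21/4)cos 3x + 6sin 3x
D D E_pi f = 4sin x - 28sin 2x + 18cos 3x + (63/4)sin 3x
E_alpha (D D E_pi) f = (60/17)cos x + (32/17)sin x - (6720/289)cos 2x + (4508/289)sin 2x - (383121/19652)cos 3x - (68076/4913)sin 3x

the image equals g(x) = (60/17)cos x + (32/17)sin x - (6720/289)cos 2x + (4508/289)sin 2x - (383121/19652)cos 3x - (68076/4913)sin 3x


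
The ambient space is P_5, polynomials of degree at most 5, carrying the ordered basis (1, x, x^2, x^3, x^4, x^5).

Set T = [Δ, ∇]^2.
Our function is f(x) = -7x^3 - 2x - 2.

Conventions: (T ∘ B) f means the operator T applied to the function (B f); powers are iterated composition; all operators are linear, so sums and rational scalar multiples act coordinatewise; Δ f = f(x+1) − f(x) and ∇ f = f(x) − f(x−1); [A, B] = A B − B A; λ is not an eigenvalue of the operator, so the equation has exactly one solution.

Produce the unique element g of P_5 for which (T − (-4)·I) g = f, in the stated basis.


write g with unknown coordinates in the stated basis and equate coefficients in (T − (-4)·I) g = f
solving from the highest basis element down gives g = -(7/4)x^3 - (1/2)x - 1/2
check: T g = 0
so T g − (-4)·g = -7x^3 - 2x - 2 = f ✓

the image equals g(x) = -(7/4)x^3 - (1/2)x - 1/2


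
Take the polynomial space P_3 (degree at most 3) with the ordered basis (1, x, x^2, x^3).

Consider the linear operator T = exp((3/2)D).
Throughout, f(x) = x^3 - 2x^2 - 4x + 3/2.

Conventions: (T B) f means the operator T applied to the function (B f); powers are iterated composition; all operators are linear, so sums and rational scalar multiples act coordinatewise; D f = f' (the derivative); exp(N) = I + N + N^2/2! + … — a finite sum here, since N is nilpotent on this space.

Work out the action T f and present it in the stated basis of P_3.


order-1 term: (9/2)x^2 - 6x - 6
order-2 term: (27/4)x - 9/2
order-3 term: 27/8
the series for exp((3/2)D) f terminates at order 3
exp((3/2)D) f = x^3 + (5/2)x^2 - (13/4)x - 45/8

g(x) = x^3 + (5/2)x^2 - (13/4)x - 45/8


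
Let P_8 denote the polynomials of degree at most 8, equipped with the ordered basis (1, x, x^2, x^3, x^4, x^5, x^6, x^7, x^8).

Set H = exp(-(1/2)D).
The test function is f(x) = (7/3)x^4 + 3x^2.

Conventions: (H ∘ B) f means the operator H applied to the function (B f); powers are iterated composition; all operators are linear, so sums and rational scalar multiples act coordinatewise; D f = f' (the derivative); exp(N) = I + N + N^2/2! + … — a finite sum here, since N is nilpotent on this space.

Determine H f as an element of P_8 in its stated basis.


order-1 term: -(14/3)x^3 - 3x
order-2 term: (7/2)x^2 + 3/4
order-3 term: -(7/6)x
order-4 term: 7/48
the series for exp(-(1/2)D) f terminates at order 4
exp(-(1/2)D) f = (7/3)x^4 - (14/3)x^3 + (13/2)x^2 - (25/6)x + 43/48

the result is g(x) = (7/3)x^4 - (14/3)x^3 + (13/2)x^2 - (25/6)x + 43/48


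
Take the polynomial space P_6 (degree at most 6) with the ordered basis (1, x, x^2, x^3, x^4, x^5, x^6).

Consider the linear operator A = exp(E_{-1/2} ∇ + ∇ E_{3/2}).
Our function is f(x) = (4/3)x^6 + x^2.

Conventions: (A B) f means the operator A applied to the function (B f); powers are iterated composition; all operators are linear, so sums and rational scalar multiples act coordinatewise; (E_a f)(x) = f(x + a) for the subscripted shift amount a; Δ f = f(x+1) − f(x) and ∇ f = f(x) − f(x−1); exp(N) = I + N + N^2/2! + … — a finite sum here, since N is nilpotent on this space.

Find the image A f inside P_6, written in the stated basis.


order-1 term: 16x^5 + (520/3)x^3 + 125x
order-2 term: 80x^4 + 1040x^2 + 2428/3
order-3 term: (640/3)x^3 + 2080x
order-4 term: 320x^2 + 4160/3
order-5 term: 256x
order-6 term: 256/3
the series for exp(E_{-1/2} ∇ + ∇ E_{3/2}) f terminates at order 6
exp(E_{-1/2} ∇ + ∇ E_{3/2}) f = (4/3)x^6 + 16x^5 + 80x^4 + (1160/3)x^3 + 1361x^2 + 2461x + 6844/3

g(x) = (4/3)x^6 + 16x^5 + 80x^4 + (1160/3)x^3 + 1361x^2 + 2461x + 6844/3


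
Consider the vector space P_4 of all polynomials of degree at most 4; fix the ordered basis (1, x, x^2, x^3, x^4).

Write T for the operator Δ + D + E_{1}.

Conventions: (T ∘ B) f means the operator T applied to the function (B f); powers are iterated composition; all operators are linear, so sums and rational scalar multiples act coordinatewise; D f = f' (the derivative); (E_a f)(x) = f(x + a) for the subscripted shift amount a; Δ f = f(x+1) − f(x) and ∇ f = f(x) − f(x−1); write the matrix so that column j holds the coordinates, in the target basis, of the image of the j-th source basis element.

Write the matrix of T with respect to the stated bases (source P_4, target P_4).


the matrix is [[1, 3, 2, 2, 2]; [0, 1, 6, 6, 8]; [0, 0, 1, 9, 12]; [0, 0, 0, 1, 12]; [0, 0, 0, 0, 1]] (rows listed top to bottom)

image of 1: 1
image of x: x + 3
image of x^2: x^2 + 6x + 2
image of x^3: x^3 + 9x^2 + 6x + 2
image of x^4: x^4 + 12x^3 + 12x^2 + 8x + 2
each image's coordinates form column j of the matrix


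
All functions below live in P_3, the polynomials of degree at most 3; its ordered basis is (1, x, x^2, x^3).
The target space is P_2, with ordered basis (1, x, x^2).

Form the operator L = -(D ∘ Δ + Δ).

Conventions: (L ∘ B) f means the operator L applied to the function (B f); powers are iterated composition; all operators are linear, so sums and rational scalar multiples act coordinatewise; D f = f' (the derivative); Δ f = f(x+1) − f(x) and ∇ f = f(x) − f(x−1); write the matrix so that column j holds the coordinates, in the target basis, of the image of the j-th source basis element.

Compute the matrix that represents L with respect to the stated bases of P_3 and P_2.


image of 1: 0
image of x: -1
image of x^2: -2x - 3
image of x^3: -3x^2 - 9x - 4
each image's coordinates form column j of the matrix

the matrix is [[0, -1, -3, -4]; [0, 0, -2, -9]; [0, 0, 0, -3]] (rows listed top to bottom)


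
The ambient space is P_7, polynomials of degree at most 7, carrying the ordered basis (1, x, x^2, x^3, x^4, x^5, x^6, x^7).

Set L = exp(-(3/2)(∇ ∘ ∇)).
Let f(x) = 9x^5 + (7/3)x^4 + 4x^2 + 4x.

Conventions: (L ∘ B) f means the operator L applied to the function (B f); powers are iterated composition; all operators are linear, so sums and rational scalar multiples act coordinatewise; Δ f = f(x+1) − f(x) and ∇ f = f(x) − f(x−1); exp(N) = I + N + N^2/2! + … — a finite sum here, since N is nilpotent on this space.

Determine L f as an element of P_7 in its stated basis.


order-1 term: -270x^3 + 768x^2 - 861x + 344
order-2 term: 1215x - 2367
the series for exp(-(3/2)(∇ ∘ ∇)) f terminates at order 2
exp(-(3/2)(∇ ∘ ∇)) f = 9x^5 + (7/3)x^4 - 270x^3 + 772x^2 + 358x - 2023

the result is g(x) = 9x^5 + (7/3)x^4 - 270x^3 + 772x^2 + 358x - 2023


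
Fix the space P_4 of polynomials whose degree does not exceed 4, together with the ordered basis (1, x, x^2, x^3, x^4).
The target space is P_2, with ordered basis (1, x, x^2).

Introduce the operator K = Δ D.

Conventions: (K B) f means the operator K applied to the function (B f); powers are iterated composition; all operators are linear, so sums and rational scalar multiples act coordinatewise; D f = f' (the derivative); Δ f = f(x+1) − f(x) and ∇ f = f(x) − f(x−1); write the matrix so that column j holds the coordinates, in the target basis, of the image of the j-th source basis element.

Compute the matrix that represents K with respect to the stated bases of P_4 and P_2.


image of 1: 0
image of x: 0
image of x^2: 2
image of x^3: 6x + 3
image of x^4: 12x^2 + 12x + 4
each image's coordinates form column j of the matrix

the matrix is [[0, 0, 2, 3, 4]; [0, 0, 0, 6, 12]; [0, 0, 0, 0, 12]] (rows listed top to bottom)


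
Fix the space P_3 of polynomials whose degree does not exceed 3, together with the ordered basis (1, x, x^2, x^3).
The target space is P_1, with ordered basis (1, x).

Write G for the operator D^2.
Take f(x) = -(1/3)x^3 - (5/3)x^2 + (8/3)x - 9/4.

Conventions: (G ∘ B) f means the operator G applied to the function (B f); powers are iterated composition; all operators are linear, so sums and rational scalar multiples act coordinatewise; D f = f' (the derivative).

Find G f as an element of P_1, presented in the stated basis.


D f = -x^2 - (10/3)x + 8/3
D D f = -2x - 10/3

the image equals g(x) = -2x - 10/3


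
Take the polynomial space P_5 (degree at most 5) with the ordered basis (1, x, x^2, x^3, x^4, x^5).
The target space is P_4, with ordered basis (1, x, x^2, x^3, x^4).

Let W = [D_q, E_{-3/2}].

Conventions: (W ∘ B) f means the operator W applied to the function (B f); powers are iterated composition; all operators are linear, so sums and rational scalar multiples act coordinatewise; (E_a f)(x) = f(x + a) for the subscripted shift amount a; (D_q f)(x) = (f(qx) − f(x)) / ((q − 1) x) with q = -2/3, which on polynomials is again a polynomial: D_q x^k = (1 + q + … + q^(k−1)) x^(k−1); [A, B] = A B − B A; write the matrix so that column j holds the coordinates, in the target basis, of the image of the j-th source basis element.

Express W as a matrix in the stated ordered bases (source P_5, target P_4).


the matrix is [[0, 0, -5/2, 5, -95/8, 175/8]; [0, 0, 0, 5/6, 5/4, -25/12]; [0, 0, 0, 0, -5/2, 25/3]; [0, 0, 0, 0, 0, 25/54]; [0, 0, 0, 0, 0, 0]] (rows listed top to bottom)

image of 1: 0
image of x: 0
image of x^2: -5/2
image of x^3: (5/6)x + 5
image of x^4: -(5/2)x^2 + (5/4)x - 95/8
image of x^5: (25/54)x^3 + (25/3)x^2 - (25/12)x + 175/8
each image's coordinates form column j of the matrix


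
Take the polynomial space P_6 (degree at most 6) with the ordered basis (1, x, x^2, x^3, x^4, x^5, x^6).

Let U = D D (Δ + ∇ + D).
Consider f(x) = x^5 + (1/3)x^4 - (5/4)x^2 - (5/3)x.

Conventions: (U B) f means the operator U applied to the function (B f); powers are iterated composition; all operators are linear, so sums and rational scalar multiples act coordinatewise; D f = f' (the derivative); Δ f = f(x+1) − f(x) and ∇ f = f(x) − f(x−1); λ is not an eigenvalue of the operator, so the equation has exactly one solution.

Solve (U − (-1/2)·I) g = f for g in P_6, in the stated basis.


g(x) = 2x^5 + (2/3)x^4 - (1445/2)x^2 - (298/3)x - 160

write g with unknown coordinates in the stated basis and equate coefficients in (U − (-1/2)·I) g = f
solving from the highest basis element down gives g = 2x^5 + (2/3)x^4 - (1445/2)x^2 - (298/3)x - 160
check: U g = 360x^2 + 48x + 80
so U g − (-1/2)·g = x^5 + (1/3)x^4 - (5/4)x^2 - (5/3)x = f ✓


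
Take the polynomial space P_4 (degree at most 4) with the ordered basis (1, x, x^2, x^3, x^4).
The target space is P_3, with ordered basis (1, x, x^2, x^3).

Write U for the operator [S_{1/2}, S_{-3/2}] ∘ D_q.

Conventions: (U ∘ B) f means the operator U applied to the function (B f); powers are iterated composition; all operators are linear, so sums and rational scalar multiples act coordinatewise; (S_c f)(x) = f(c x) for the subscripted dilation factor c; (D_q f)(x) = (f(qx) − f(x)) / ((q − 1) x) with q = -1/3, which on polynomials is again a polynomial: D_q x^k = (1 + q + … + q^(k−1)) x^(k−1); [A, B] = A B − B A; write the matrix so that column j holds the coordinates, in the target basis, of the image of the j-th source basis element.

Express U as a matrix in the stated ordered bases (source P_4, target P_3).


image of 1: 0
image of x: 0
image of x^2: 0
image of x^3: 0
image of x^4: 0
each image's coordinates form column j of the matrix

the matrix is [[0, 0, 0, 0, 0]; [0, 0, 0, 0, 0]; [0, 0, 0, 0, 0]; [0, 0, 0, 0, 0]] (rows listed top to bottom)


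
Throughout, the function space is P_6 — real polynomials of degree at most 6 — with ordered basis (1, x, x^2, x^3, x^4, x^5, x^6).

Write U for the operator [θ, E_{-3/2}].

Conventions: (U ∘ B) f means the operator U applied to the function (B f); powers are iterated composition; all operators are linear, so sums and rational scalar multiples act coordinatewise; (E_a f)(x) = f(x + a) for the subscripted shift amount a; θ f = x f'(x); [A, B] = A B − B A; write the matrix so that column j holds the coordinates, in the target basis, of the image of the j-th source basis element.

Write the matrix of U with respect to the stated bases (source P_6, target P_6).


image of 1: 0
image of x: 3/2
image of x^2: 3x - 9/2
image of x^3: (9/2)x^2 - (27/2)x + 81/8
image of x^4: 6x^3 - 27x^2 + (81/2)x - 81/4
image of x^5: (15/2)x^4 - 45x^3 + (405/4)x^2 - (405/4)x + 1215/32
image of x^6: 9x^5 - (135/2)x^4 + (405/2)x^3 - (1215/4)x^2 + (3645/16)x - 2187/32
each image's coordinates form column j of the matrix

the matrix is [[0, 3/2, -9/2, 81/8, -81/4, 1215/32, -2187/32]; [0, 0, 3, -27/2, 81/2, -405/4, 3645/16]; [0, 0, 0, 9/2, -27, 405/4, -1215/4]; [0, 0, 0, 0, 6, -45, 405/2]; [0, 0, 0, 0, 0, 15/2, -135/2]; [0, 0, 0, 0, 0, 0, 9]; [0, 0, 0, 0, 0, 0, 0]] (rows listed top to bottom)


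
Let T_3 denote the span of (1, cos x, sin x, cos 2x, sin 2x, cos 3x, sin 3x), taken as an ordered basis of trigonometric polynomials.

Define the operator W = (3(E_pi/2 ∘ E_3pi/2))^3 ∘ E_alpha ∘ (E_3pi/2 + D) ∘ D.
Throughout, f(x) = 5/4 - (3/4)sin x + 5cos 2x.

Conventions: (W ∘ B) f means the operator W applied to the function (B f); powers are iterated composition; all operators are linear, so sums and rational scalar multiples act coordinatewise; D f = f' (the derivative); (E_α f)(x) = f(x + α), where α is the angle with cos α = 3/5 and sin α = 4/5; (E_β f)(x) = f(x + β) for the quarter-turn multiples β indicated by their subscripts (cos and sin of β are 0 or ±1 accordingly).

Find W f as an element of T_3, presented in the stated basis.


D f = -(3/4)cos x - 10sin 2x
E_3pi/2 D f = -(3/4)sin x + 10sin 2x
D D f = (3/4)sin x - 20cos 2x
(E_3pi/2 + D) D f = -20cos 2x + 10sin 2x
E_alpha (E_3pi/2 + D) D f = (76/5)cos 2x + (82/5)sin 2x
E_3pi/2 (E_alpha ∘ (E_3pi/2 + D) ∘ D) f = -(76/5)cos 2x - (82/5)sin 2x
E_pi/2 E_3pi/2 (E_alpha ∘ (E_3pi/2 + D) ∘ D) f = (76/5)cos 2x + (82/5)sin 2x
(3(E_pi/2 ∘ E_3pi/2)) (E_alpha ∘ (E_3pi/2 + D) ∘ D) f = (228/5)cos 2x + (246/5)sin 2x
E_3pi/2 (3(E_pi/2 ∘ E_3pi/2)) (E_alpha ∘ (E_3pi/2 + D) ∘ D) f = -(228/5)cos 2x - (246/5)sin 2x
E_pi/2 E_3pi/2 (3(E_pi/2 ∘ E_3pi/2)) (E_alpha ∘ (E_3pi/2 + D) ∘ D) f = (228/5)cos 2x + (246/5)sin 2x
(3(E_pi/2 ∘ E_3pi/2)) (3(E_pi/2 ∘ E_3pi/2)) (E_alpha ∘ (E_3pi/2 + D) ∘ D) f = (684/5)cos 2x + (738/5)sin 2x
E_3pi/2 (3(E_pi/2 ∘ E_3pi/2)) (3(E_pi/2 ∘ E_3pi/2)) (E_alpha ∘ (E_3pi/2 + D) ∘ D) f = -(684/5)cos 2x - (738/5)sin 2x
E_pi/2 E_3pi/2 (3(E_pi/2 ∘ E_3pi/2)) (3(E_pi/2 ∘ E_3pi/2)) (E_alpha ∘ (E_3pi/2 + D) ∘ D) f = (684/5)cos 2x + (738/5)sin 2x
(3(E_pi/2 ∘ E_3pi/2)) (3(E_pi/2 ∘ E_3pi/2)) (3(E_pi/2 ∘ E_3pi/2)) (E_alpha ∘ (E_3pi/2 + D) ∘ D) f = (2052/5)cos 2x + (2214/5)sin 2x

g(x) = (2052/5)cos 2x + (2214/5)sin 2x


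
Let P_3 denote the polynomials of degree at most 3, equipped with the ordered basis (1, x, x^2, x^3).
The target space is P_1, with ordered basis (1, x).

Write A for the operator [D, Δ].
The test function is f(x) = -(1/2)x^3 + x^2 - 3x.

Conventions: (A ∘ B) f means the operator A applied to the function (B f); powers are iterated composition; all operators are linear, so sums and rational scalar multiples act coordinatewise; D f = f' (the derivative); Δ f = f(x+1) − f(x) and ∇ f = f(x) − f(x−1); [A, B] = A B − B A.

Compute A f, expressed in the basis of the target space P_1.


Δ f = -(3/2)x^2 + (1/2)x - 5/2
D Δ f = -3x + 1/2
D f = -(3/2)x^2 + 2x - 3
Δ D f = -3x + 1/2
[D, Δ] f = 0

the result is g(x) = 0


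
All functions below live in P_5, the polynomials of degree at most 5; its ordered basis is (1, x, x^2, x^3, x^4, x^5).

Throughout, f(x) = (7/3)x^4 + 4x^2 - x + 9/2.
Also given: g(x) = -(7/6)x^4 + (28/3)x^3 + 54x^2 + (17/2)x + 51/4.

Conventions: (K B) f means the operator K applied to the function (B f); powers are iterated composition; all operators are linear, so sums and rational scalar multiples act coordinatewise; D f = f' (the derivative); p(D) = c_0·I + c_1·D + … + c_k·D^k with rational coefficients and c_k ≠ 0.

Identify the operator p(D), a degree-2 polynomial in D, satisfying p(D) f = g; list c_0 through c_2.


c_0 = -1/2, c_1 = 1, c_2 = 2

D^0 f = (7/3)x^4 + 4x^2 - x + 9/2
D^1 f = (28/3)x^3 + 8x - 1
D^2 f = 28x^2 + 8
matching coefficients of g against c_0 f + c_1 Df + … from the top degree down determines the c_i
solution: c_0 = -1/2, c_1 = 1, c_2 = 2


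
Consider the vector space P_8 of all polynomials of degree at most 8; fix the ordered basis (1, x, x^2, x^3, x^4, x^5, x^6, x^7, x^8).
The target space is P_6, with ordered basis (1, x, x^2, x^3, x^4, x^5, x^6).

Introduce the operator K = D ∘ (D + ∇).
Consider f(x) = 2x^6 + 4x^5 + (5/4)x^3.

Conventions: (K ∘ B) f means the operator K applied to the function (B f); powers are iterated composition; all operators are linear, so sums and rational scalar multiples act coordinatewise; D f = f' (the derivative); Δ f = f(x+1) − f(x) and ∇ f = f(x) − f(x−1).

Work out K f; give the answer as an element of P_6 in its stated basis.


D f = 12x^5 + 20x^4 + (15/4)x^2
∇ f = 12x^5 - 10x^4 + (55/4)x^2 - (47/4)x + 13/4
(D + ∇) f = 24x^5 + 10x^4 + (35/2)x^2 - (47/4)x + 13/4
D (D + ∇) f = 120x^4 + 40x^3 + 35x - 47/4

g(x) = 120x^4 + 40x^3 + 35x - 47/4


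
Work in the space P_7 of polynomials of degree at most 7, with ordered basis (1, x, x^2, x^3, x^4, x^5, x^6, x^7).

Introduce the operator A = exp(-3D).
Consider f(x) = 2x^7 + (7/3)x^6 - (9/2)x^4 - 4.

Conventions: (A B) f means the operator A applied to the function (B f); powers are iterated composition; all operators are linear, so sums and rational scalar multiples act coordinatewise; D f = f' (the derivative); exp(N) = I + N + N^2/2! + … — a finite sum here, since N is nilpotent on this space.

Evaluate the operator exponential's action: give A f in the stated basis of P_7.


the result is g(x) = 2x^7 - (119/3)x^6 + 336x^5 - (3159/2)x^4 + 4464x^3 - 7614x^2 + 7290x - 6083/2

order-1 term: -42x^6 - 42x^5 + 54x^3
order-2 term: 378x^5 + 315x^4 - 243x^2
order-3 term: -1890x^4 - 1260x^3 + 486x
order-4 term: 5670x^3 + 2835x^2 - 729/2
order-5 term: -10206x^2 - 3402x
order-6 term: 10206x + 1701
order-7 term: -4374
the series for exp(-3D) f terminates at order 7
exp(-3D) f = 2x^7 - (119/3)x^6 + 336x^5 - (3159/2)x^4 + 4464x^3 - 7614x^2 + 7290x - 6083/2


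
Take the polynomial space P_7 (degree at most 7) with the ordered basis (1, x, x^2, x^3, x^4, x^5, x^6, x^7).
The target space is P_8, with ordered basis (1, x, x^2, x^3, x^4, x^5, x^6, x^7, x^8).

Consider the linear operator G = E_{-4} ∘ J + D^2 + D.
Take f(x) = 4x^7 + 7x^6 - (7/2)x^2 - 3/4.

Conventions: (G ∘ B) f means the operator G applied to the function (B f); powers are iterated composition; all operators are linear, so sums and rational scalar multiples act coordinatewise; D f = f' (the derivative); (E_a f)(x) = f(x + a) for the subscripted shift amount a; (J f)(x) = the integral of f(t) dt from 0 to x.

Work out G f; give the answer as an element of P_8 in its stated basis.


J f = (1/2)x^8 + x^7 - (7/6)x^3 - (3/4)x
E_{-4} J f = (1/2)x^8 - 15x^7 + 196x^6 - 1456x^5 + 6720x^4 - (118279/6)x^3 + 35854x^2 - (147683/4)x + 49385/3
D f = 28x^6 + 42x^5 - 7x
D D f = 168x^5 + 210x^4 - 7
D f = 28x^6 + 42x^5 - 7x
(E_{-4} ∘ J + D^2 + D) f = (1/2)x^8 - 15x^7 + 224x^6 - 1246x^5 + 6930x^4 - (118279/6)x^3 + 35854x^2 - (147711/4)x + 49364/3

the image equals g(x) = (1/2)x^8 - 15x^7 + 224x^6 - 1246x^5 + 6930x^4 - (118279/6)x^3 + 35854x^2 - (147711/4)x + 49364/3


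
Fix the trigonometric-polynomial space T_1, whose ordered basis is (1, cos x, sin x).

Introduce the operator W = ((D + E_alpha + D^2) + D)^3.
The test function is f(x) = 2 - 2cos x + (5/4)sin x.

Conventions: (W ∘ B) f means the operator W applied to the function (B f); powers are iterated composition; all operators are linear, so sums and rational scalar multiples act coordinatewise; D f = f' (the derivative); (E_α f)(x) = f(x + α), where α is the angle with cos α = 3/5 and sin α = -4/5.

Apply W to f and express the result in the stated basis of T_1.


the result is g(x) = 2 - (596/125)cos x - (28/125)sin x

D f = (5/4)cos x + 2sin x
E_alpha f = 2 - (11/5)cos x - (17/20)sin x
D f = (5/4)cos x + 2sin x
D D f = 2cos x - (5/4)sin x
(D + E_alpha + D^2) f = 2 + (21/20)cos x - (1/10)sin x
D f = (5/4)cos x + 2sin x
((D + E_alpha + D^2) + D) f = 2 + (23/10)cos x + (19/10)sin x
D ((D + E_alpha + D^2) + D) f = (19/10)cos x - (23/10)sin x
E_alpha ((D + E_alpha + D^2) + D) f = 2 - (7/50)cos x + (149/50)sin x
D ((D + E_alpha + D^2) + D) f = (19/10)cos x - (23/10)sin x
D D ((D + E_alpha + D^2) + D) f = -(23/10)cos x - (19/10)sin x
(D + E_alpha + D^2) ((D + E_alpha + D^2) + D) f = 2 - (27/50)cos x - (61/50)sin x
D ((D + E_alpha + D^2) + D) f = (19/10)cos x - (23/10)sin x
((D + E_alpha + D^2) + D) ((D + E_alpha + D^2) + D) f = 2 + (34/25)cos x - (88/25)sin x
D ((D + E_alpha + D^2) + D) ((D + E_alpha + D^2) + D) f = -(88/25)cos x - (34/25)sin x
E_alpha ((D + E_alpha + D^2) + D) ((D + E_alpha + D^2) + D) f = 2 + (454/125)cos x - (128/125)sin x
D ((D + E_alpha + D^2) + D) ((D + E_alpha + D^2) + D) f = -(88/25)cos x - (34/25)sin x
D D ((D + E_alpha + D^2) + D) ((D + E_alpha + D^2) + D) f = -(34/25)cos x + (88/25)sin x
(D + E_alpha + D^2) ((D + E_alpha + D^2) + D) ((D + E_alpha + D^2) + D) f = 2 - (156/125)cos x + (142/125)sin x
D ((D + E_alpha + D^2) + D) ((D + E_alpha + D^2) + D) f = -(88/25)cos x - (34/25)sin x
((D + E_alpha + D^2) + D) ((D + E_alpha + D^2) + D) ((D + E_alpha + D^2) + D) f = 2 - (596/125)cos x - (28/125)sin x


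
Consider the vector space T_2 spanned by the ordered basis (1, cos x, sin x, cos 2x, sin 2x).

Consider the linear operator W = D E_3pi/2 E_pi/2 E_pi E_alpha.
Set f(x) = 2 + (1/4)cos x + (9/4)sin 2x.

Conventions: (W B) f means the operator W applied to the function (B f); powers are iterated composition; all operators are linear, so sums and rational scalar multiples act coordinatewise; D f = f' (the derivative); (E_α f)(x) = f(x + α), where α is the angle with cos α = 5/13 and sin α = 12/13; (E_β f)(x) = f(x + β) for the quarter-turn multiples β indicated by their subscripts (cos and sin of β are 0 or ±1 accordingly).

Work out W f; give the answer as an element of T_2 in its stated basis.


g(x) = (3/13)cos x + (5/52)sin x - (1071/338)cos 2x - (540/169)sin 2x

E_alpha f = 2 + (5/52)cos x - (3/13)sin x + (270/169)cos 2x - (1071/676)sin 2x
E_pi E_alpha f = 2 - (5/52)cos x + (3/13)sin x + (270/169)cos 2x - (1071/676)sin 2x
E_pi/2 (E_pi E_alpha) f = 2 + (3/13)cos x + (5/52)sin x - (270/169)cos 2x + (1071/676)sin 2x
E_3pi/2 E_pi/2 (E_pi E_alpha) f = 2 - (5/52)cos x + (3/13)sin x + (270/169)cos 2x - (1071/676)sin 2x
D E_3pi/2 E_pi/2 (E_pi E_alpha) f = (3/13)cos x + (5/52)sin x - (1071/338)cos 2x - (540/169)sin 2x


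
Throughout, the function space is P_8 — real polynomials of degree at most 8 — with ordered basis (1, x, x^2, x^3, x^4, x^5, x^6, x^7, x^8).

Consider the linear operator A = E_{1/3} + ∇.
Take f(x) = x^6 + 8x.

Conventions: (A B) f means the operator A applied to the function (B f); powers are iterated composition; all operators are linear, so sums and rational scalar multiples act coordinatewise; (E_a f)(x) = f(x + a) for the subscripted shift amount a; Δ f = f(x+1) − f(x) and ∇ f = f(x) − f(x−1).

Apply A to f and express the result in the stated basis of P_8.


the result is g(x) = x^6 + 8x^5 - (40/3)x^4 + (560/27)x^3 - (400/27)x^2 + (1136/81)x + 7048/729

E_{1/3} f = x^6 + 2x^5 + (5/3)x^4 + (20/27)x^3 + (5/27)x^2 + (650/81)x + 1945/729
∇ f = 6x^5 - 15x^4 + 20x^3 - 15x^2 + 6x + 7
(E_{1/3} + ∇) f = x^6 + 8x^5 - (40/3)x^4 + (560/27)x^3 - (400/27)x^2 + (1136/81)x + 7048/729


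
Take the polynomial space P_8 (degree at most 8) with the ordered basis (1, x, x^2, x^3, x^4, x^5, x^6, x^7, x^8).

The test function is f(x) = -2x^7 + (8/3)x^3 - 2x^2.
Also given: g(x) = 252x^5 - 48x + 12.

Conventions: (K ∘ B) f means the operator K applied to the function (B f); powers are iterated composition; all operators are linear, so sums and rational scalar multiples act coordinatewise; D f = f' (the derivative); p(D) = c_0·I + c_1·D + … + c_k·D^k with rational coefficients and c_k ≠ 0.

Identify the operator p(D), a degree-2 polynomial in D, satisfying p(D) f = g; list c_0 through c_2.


c_0 = 0, c_1 = 0, c_2 = -3

D^0 f = -2x^7 + (8/3)x^3 - 2x^2
D^1 f = -14x^6 + 8x^2 - 4x
D^2 f = -84x^5 + 16x - 4
matching coefficients of g against c_0 f + c_1 Df + … from the top degree down determines the c_i
solution: c_0 = 0, c_1 = 0, c_2 = -3
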